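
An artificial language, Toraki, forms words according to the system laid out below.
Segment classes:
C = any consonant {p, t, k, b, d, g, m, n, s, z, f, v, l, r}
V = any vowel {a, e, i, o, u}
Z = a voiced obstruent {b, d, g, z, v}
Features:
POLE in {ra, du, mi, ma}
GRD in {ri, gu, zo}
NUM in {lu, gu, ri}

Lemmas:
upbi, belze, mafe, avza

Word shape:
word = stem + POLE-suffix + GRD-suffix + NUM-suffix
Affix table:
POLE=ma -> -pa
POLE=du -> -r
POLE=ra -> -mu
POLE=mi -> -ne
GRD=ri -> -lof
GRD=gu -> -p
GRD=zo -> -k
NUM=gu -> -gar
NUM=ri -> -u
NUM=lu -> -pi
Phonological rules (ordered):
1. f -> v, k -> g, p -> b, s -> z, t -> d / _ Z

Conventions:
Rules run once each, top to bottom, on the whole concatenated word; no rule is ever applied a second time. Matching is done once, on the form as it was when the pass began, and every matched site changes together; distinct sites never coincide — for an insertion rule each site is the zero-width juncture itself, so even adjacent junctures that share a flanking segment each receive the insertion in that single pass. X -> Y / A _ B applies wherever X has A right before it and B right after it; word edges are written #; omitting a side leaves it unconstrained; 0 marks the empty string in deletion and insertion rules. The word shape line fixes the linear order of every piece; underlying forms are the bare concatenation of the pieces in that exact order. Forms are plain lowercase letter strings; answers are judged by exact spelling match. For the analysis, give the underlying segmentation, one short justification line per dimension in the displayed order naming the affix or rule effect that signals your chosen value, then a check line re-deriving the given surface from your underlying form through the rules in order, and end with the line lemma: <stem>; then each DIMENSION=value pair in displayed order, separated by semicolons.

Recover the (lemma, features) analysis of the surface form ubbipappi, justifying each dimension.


underlying: upbi-pa-p-pi
POLE=ma - signalled by the affix -pa
GRD=gu - signalled by the affix -p
NUM=lu - signalled by the affix -pi
check: upbipappi -> ubbipappi
lemma: upbi; POLE=ma; GRD=gu; NUM=lu


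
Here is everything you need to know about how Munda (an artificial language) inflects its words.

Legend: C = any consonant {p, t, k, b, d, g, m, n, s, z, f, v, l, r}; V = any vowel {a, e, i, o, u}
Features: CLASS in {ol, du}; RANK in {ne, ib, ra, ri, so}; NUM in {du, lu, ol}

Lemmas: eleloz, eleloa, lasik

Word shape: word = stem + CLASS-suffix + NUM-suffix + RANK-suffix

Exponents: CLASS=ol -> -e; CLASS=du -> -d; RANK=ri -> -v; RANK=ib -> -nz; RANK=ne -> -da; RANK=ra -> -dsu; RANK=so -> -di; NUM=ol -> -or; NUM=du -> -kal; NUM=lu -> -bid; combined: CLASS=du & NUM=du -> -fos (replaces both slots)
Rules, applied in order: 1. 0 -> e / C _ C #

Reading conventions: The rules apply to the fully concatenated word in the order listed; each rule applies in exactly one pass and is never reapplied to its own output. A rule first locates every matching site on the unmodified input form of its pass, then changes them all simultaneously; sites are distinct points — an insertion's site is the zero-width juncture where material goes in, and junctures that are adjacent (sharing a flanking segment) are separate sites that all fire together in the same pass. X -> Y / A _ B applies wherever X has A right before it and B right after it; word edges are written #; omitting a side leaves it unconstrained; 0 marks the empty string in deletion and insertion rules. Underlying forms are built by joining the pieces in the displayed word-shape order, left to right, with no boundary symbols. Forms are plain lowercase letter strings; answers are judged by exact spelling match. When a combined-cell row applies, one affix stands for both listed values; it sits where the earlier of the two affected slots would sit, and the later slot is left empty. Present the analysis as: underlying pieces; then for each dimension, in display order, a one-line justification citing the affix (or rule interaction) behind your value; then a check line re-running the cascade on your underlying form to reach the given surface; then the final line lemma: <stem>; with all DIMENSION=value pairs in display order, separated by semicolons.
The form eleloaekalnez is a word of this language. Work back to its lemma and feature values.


underlying: eleloa-e-kal-nz
CLASS=ol - signalled by the affix -e
RANK=ib - signalled by the affix -nz
NUM=du - signalled by the affix -kal
check: eleloaekalnz -> eleloaekalnez
lemma: eleloa; CLASS=ol; RANK=ib; NUM=du


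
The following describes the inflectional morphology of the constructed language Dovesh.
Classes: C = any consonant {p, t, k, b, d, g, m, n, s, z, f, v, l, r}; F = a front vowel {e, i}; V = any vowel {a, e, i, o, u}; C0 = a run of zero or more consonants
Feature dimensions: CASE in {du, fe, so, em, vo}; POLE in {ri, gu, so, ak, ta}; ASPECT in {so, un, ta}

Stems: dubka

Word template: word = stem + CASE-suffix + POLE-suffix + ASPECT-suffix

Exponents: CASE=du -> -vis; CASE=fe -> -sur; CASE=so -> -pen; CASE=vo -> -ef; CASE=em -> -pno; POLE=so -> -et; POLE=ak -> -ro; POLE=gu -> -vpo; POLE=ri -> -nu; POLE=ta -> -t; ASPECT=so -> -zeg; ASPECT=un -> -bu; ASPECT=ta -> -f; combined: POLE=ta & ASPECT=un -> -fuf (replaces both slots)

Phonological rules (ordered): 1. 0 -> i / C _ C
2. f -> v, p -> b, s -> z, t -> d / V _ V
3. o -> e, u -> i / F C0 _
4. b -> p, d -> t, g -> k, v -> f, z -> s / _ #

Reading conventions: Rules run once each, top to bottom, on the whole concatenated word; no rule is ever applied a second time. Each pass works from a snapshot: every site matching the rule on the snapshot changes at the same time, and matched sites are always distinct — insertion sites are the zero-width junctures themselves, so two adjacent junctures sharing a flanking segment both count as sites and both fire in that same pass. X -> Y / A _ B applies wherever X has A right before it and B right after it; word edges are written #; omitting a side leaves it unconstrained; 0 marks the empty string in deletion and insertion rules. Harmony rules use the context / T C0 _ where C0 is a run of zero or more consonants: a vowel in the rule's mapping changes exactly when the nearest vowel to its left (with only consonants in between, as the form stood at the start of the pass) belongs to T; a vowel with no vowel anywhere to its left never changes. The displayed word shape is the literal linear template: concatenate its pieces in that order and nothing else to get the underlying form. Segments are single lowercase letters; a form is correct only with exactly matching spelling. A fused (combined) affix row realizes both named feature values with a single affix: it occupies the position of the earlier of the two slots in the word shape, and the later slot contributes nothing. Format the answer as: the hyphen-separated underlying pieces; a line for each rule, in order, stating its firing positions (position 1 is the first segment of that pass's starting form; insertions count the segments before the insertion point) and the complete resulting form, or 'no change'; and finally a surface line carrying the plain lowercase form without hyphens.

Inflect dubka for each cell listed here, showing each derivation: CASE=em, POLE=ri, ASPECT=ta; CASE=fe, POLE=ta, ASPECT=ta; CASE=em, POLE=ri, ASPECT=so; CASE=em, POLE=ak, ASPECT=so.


cell CASE=em, POLE=ri, ASPECT=ta:
underlying: dubka-pno-nu-f
1. 0 -> i / C _ C: inserts after position(s) 3, 6: dubikapinonuf
2. f -> v, p -> b, s -> z, t -> d / V _ V: fires at position(s) 7: dubikabinonuf
3. o -> e, u -> i / F C0 _: fires at position(s) 10: dubikabinenuf
4. b -> p, d -> t, g -> k, v -> f, z -> s / _ #: no change
surface: dubikabinenuf

cell CASE=fe, POLE=ta, ASPECT=ta:
underlying: dubka-sur-t-f
1. 0 -> i / C _ C: inserts after position(s) 3, 8, 9: dubikasuritif
2. f -> v, p -> b, s -> z, t -> d / V _ V: fires at position(s) 7, 11: dubikazuridif
3. o -> e, u -> i / F C0 _: no change
4. b -> p, d -> t, g -> k, v -> f, z -> s / _ #: no change
surface: dubikazuridif

cell CASE=em, POLE=ri, ASPECT=so:
underlying: dubka-pno-nu-zeg
1. 0 -> i / C _ C: inserts after position(s) 3, 6: dubikapinonuzeg
2. f -> v, p -> b, s -> z, t -> d / V _ V: fires at position(s) 7: dubikabinonuzeg
3. o -> e, u -> i / F C0 _: fires at position(s) 10: dubikabinenuzeg
4. b -> p, d -> t, g -> k, v -> f, z -> s / _ #: fires at position(s) 15: dubikabinenuzek
surface: dubikabinenuzek

cell CASE=em, POLE=ak, ASPECT=so:
underlying: dubka-pno-ro-zeg
1. 0 -> i / C _ C: inserts after position(s) 3, 6: dubikapinorozeg
2. f -> v, p -> b, s -> z, t -> d / V _ V: fires at position(s) 7: dubikabinorozeg
3. o -> e, u -> i / F C0 _: fires at position(s) 10: dubikabinerozeg
4. b -> p, d -> t, g -> k, v -> f, z -> s / _ #: fires at position(s) 15: dubikabinerozek
surface: dubikabinerozek


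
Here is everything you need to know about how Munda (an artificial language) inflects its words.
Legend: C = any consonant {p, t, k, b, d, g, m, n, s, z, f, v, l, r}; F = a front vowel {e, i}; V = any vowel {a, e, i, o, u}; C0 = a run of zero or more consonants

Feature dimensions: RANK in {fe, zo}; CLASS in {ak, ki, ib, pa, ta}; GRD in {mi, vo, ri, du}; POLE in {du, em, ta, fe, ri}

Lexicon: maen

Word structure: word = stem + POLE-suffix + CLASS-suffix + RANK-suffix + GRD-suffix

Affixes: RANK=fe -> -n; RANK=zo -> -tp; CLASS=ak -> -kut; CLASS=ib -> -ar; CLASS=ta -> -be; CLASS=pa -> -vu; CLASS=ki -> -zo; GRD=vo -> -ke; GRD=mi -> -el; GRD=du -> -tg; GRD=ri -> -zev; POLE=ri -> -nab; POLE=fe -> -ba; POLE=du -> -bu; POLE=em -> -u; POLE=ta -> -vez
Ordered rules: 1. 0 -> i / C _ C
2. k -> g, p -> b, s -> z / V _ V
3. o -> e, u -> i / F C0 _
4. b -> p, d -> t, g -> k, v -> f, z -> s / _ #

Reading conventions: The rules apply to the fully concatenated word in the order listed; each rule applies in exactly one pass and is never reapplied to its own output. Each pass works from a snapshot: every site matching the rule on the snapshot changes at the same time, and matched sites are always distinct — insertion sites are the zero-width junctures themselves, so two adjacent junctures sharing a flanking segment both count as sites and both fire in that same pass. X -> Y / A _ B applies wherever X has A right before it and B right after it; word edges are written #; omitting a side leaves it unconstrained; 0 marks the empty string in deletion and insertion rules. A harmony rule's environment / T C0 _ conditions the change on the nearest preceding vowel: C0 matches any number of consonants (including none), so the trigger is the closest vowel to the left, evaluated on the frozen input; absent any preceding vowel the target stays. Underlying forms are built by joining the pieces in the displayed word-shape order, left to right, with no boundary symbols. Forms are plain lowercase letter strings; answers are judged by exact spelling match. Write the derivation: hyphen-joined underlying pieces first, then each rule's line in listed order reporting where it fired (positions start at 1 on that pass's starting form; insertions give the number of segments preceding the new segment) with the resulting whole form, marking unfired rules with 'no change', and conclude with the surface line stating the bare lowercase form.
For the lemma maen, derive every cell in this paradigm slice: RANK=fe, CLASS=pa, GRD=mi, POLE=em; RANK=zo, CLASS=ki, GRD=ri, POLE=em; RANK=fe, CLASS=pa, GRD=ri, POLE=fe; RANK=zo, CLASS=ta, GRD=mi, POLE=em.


cell RANK=fe, CLASS=pa, GRD=mi, POLE=em:
underlying: maen-u-vu-n-el
1. 0 -> i / C _ C: no change
2. k -> g, p -> b, s -> z / V _ V: no change
3. o -> e, u -> i / F C0 _: fires at position(s) 5: maenivunel
4. b -> p, d -> t, g -> k, v -> f, z -> s / _ #: no change
surface: maenivunel

cell RANK=zo, CLASS=ki, GRD=ri, POLE=em:
underlying: maen-u-zo-tp-zev
1. 0 -> i / C _ C: inserts after position(s) 8, 9: maenuzotipizev
2. k -> g, p -> b, s -> z / V _ V: fires at position(s) 10: maenuzotibizev
3. o -> e, u -> i / F C0 _: fires at position(s) 5: maenizotibizev
4. b -> p, d -> t, g -> k, v -> f, z -> s / _ #: fires at position(s) 14: maenizotibizef
surface: maenizotibizef

cell RANK=fe, CLASS=pa, GRD=ri, POLE=fe:
underlying: maen-ba-vu-n-zev
1. 0 -> i / C _ C: inserts after position(s) 4, 9: maenibavunizev
2. k -> g, p -> b, s -> z / V _ V: no change
3. o -> e, u -> i / F C0 _: no change
4. b -> p, d -> t, g -> k, v -> f, z -> s / _ #: fires at position(s) 14: maenibavunizef
surface: maenibavunizef

cell RANK=zo, CLASS=ta, GRD=mi, POLE=em:
underlying: maen-u-be-tp-el
1. 0 -> i / C _ C: inserts after position(s) 8: maenubetipel
2. k -> g, p -> b, s -> z / V _ V: fires at position(s) 10: maenubetibel
3. o -> e, u -> i / F C0 _: fires at position(s) 5: maenibetibel
4. b -> p, d -> t, g -> k, v -> f, z -> s / _ #: no change
surface: maenibetibel


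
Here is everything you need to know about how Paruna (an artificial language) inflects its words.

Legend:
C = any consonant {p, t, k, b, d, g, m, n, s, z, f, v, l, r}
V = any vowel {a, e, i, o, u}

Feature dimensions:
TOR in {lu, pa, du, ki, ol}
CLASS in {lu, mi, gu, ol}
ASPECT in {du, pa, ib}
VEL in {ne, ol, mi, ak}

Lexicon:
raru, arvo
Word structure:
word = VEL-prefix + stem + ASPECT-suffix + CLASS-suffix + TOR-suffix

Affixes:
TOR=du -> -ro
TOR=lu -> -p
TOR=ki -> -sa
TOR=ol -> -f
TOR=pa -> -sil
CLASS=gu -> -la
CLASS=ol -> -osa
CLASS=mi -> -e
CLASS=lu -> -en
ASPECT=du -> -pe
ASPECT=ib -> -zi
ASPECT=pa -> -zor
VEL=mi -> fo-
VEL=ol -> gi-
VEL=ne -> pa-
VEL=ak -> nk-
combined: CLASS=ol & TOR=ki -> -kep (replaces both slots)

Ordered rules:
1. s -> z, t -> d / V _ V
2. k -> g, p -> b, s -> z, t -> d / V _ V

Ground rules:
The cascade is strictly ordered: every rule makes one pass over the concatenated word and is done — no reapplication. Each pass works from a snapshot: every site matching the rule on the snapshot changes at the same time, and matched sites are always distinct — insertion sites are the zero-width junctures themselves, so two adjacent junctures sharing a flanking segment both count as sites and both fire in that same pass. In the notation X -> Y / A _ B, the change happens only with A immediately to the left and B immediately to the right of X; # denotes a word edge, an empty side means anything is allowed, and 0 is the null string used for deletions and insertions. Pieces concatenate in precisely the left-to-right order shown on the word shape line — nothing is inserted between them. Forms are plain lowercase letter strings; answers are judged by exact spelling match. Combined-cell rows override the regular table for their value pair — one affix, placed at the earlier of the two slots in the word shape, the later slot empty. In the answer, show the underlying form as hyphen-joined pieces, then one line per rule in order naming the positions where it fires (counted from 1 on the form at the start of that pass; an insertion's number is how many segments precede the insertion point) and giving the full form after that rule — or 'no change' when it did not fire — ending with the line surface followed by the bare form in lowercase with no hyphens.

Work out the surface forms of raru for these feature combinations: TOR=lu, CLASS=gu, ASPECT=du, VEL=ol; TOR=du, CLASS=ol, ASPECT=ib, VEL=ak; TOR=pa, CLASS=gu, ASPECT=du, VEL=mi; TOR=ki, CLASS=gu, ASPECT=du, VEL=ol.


cell TOR=lu, CLASS=gu, ASPECT=du, VEL=ol:
underlying: gi-raru-pe-la-p
1. s -> z, t -> d / V _ V: no change
2. k -> g, p -> b, s -> z, t -> d / V _ V: fires at position(s) 7: girarubelap
surface: girarubelap

cell TOR=du, CLASS=ol, ASPECT=ib, VEL=ak:
underlying: nk-raru-zi-osa-ro
1. s -> z, t -> d / V _ V: fires at position(s) 10: nkraruziozaro
2. k -> g, p -> b, s -> z, t -> d / V _ V: no change
surface: nkraruziozaro

cell TOR=pa, CLASS=gu, ASPECT=du, VEL=mi:
underlying: fo-raru-pe-la-sil
1. s -> z, t -> d / V _ V: fires at position(s) 11: forarupelazil
2. k -> g, p -> b, s -> z, t -> d / V _ V: fires at position(s) 7: forarubelazil
surface: forarubelazil

cell TOR=ki, CLASS=gu, ASPECT=du, VEL=ol:
underlying: gi-raru-pe-la-sa
1. s -> z, t -> d / V _ V: fires at position(s) 11: girarupelaza
2. k -> g, p -> b, s -> z, t -> d / V _ V: fires at position(s) 7: girarubelaza
surface: girarubelaza


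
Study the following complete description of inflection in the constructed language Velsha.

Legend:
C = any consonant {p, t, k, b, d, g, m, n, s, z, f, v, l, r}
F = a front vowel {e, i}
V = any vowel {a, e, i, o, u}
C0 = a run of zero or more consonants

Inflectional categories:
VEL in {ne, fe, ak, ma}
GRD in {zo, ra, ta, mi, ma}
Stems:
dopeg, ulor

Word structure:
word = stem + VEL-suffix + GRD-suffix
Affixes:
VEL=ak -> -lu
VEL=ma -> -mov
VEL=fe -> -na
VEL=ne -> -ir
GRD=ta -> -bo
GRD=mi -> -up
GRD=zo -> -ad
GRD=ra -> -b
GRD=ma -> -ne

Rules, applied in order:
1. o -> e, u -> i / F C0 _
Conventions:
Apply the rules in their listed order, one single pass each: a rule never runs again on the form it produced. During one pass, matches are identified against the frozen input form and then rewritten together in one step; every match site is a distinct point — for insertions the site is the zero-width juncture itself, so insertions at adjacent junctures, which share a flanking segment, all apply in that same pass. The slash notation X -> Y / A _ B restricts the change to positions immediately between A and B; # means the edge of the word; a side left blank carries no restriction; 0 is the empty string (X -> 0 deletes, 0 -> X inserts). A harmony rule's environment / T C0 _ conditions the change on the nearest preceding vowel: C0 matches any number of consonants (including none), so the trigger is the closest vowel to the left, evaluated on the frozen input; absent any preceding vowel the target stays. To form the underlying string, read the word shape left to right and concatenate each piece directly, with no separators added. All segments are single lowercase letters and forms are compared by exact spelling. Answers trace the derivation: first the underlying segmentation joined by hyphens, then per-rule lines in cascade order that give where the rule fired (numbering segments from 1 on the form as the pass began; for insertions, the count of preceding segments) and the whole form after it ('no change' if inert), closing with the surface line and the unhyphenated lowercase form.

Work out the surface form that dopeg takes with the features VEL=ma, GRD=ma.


underlying: dopeg-mov-ne
1. o -> e, u -> i / F C0 _: fires at position(s) 7: dopegmevne
surface: dopegmevne


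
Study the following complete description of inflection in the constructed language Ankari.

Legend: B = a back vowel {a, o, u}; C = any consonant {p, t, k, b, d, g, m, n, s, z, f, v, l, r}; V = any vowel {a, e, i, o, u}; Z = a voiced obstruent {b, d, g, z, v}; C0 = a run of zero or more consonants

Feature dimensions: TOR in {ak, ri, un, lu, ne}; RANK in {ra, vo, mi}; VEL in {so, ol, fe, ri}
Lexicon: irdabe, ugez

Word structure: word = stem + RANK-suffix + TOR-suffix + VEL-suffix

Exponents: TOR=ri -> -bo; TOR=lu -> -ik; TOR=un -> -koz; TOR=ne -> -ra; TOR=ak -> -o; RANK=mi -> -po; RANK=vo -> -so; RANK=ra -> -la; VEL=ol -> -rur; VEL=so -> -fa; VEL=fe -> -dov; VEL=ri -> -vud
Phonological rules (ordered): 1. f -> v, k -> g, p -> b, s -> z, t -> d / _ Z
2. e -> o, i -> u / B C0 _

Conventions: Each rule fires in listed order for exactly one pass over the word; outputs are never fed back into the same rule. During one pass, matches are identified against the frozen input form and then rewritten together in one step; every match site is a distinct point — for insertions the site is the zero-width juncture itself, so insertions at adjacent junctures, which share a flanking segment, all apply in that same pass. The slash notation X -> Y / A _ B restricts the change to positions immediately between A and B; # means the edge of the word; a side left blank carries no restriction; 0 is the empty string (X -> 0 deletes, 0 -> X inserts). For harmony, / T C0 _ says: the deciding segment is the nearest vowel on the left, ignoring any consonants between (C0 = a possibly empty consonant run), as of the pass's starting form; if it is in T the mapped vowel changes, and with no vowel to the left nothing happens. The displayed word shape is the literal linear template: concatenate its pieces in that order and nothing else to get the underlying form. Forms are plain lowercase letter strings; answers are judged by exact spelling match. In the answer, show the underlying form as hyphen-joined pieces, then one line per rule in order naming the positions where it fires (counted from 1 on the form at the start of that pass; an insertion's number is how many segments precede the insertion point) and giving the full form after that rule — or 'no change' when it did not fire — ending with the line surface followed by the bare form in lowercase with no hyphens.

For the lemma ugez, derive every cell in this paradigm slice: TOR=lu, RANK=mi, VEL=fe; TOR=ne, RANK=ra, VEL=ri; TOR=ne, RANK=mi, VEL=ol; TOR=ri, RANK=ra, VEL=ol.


cell TOR=lu, RANK=mi, VEL=fe:
underlying: ugez-po-ik-dov
1. f -> v, k -> g, p -> b, s -> z, t -> d / _ Z: fires at position(s) 8: ugezpoigdov
2. e -> o, i -> u / B C0 _: fires at position(s) 3, 7: ugozpougdov
surface: ugozpougdov

cell TOR=ne, RANK=ra, VEL=ri:
underlying: ugez-la-ra-vud
1. f -> v, k -> g, p -> b, s -> z, t -> d / _ Z: no change
2. e -> o, i -> u / B C0 _: fires at position(s) 3: ugozlaravud
surface: ugozlaravud

cell TOR=ne, RANK=mi, VEL=ol:
underlying: ugez-po-ra-rur
1. f -> v, k -> g, p -> b, s -> z, t -> d / _ Z: no change
2. e -> o, i -> u / B C0 _: fires at position(s) 3: ugozporarur
surface: ugozporarur

cell TOR=ri, RANK=ra, VEL=ol:
underlying: ugez-la-bo-rur
1. f -> v, k -> g, p -> b, s -> z, t -> d / _ Z: no change
2. e -> o, i -> u / B C0 _: fires at position(s) 3: ugozlaborur
surface: ugozlaborur


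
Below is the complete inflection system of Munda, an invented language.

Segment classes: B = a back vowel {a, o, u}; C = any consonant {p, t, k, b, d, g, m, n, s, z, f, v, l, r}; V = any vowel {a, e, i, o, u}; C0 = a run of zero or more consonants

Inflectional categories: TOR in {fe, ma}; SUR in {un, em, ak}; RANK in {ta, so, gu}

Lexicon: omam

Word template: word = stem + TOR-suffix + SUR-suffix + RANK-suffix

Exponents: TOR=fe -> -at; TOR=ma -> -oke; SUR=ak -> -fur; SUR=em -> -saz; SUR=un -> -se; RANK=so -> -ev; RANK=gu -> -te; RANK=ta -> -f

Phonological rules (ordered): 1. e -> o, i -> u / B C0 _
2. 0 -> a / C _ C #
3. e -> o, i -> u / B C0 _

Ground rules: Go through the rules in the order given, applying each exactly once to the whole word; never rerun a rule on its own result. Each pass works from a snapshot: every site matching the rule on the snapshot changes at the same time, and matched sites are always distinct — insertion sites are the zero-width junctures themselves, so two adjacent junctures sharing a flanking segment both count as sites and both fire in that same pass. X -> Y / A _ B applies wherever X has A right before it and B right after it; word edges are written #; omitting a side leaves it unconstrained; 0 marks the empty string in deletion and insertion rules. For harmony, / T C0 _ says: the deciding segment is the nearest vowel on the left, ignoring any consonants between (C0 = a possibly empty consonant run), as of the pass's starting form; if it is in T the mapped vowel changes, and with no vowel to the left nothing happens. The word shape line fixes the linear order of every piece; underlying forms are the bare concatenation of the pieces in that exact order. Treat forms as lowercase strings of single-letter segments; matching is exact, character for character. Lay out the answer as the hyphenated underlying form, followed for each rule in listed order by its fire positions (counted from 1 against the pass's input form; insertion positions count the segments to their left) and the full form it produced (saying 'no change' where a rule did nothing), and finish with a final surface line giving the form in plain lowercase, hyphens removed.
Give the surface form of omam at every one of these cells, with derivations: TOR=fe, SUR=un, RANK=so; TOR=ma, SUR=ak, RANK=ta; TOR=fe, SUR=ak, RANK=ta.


cell TOR=fe, SUR=un, RANK=so:
underlying: omam-at-se-ev
1. e -> o, i -> u / B C0 _: fires at position(s) 8: omamatsoev
2. 0 -> a / C _ C #: no change
3. e -> o, i -> u / B C0 _: fires at position(s) 9: omamatsoov
surface: omamatsoov

cell TOR=ma, SUR=ak, RANK=ta:
underlying: omam-oke-fur-f
1. e -> o, i -> u / B C0 _: fires at position(s) 7: omamokofurf
2. 0 -> a / C _ C #: inserts after position(s) 10: omamokofuraf
3. e -> o, i -> u / B C0 _: no change
surface: omamokofuraf

cell TOR=fe, SUR=ak, RANK=ta:
underlying: omam-at-fur-f
1. e -> o, i -> u / B C0 _: no change
2. 0 -> a / C _ C #: inserts after position(s) 9: omamatfuraf
3. e -> o, i -> u / B C0 _: no change
surface: omamatfuraf


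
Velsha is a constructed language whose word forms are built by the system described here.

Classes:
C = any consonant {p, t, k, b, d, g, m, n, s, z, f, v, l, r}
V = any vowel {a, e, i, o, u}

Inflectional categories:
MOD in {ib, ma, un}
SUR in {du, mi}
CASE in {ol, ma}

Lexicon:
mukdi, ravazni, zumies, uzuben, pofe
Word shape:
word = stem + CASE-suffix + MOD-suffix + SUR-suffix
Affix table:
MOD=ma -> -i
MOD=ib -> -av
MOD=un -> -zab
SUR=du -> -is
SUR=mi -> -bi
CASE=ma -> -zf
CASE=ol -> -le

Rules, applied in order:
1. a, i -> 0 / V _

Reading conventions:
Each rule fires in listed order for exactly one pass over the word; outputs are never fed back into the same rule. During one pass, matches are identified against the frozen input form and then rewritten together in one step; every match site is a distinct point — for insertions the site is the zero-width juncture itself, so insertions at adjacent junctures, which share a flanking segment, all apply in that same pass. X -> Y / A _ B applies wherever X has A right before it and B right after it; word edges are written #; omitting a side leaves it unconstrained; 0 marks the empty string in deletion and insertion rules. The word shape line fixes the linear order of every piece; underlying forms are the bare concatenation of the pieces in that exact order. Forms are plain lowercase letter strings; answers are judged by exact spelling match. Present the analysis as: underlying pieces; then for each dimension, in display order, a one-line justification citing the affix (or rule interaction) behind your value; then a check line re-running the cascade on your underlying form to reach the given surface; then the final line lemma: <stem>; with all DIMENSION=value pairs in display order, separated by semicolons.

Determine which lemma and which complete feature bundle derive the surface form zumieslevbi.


underlying: zumies-le-av-bi
MOD=ib - signalled by the affix -av
SUR=mi - signalled by the affix -bi
CASE=ol - signalled by the affix -le
check: zumiesleavbi -> zumieslevbi
lemma: zumies; MOD=ib; SUR=mi; CASE=ol


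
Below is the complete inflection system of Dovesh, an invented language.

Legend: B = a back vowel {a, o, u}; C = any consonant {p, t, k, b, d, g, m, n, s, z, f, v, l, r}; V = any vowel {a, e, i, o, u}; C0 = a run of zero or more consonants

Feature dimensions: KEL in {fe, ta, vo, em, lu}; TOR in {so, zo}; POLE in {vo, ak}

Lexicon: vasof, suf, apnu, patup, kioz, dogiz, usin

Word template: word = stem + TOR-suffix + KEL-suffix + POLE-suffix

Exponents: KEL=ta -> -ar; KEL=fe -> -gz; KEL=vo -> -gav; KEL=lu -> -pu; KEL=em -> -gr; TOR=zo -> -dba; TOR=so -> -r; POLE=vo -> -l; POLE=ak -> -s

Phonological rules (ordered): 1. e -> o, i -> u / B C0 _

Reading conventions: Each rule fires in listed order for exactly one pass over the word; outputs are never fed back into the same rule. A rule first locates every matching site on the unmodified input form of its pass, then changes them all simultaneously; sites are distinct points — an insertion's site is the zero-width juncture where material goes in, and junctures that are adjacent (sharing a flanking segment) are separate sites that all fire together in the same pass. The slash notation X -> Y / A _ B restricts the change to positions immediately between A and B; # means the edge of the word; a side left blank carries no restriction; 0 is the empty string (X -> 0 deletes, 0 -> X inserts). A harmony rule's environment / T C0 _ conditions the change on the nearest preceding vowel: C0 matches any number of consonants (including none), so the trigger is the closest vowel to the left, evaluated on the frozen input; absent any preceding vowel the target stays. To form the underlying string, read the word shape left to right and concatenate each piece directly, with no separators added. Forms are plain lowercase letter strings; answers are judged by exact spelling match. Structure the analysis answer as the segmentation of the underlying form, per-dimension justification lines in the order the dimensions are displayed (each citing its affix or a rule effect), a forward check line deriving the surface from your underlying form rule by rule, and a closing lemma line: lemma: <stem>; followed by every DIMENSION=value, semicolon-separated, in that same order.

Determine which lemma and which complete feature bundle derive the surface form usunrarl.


underlying: usin-r-ar-l
KEL=ta - signalled by the affix -ar
TOR=so - signalled by the affix -r
POLE=vo - signalled by the affix -l
check: usinrarl -> usunrarl
lemma: usin; KEL=ta; TOR=so; POLE=vo


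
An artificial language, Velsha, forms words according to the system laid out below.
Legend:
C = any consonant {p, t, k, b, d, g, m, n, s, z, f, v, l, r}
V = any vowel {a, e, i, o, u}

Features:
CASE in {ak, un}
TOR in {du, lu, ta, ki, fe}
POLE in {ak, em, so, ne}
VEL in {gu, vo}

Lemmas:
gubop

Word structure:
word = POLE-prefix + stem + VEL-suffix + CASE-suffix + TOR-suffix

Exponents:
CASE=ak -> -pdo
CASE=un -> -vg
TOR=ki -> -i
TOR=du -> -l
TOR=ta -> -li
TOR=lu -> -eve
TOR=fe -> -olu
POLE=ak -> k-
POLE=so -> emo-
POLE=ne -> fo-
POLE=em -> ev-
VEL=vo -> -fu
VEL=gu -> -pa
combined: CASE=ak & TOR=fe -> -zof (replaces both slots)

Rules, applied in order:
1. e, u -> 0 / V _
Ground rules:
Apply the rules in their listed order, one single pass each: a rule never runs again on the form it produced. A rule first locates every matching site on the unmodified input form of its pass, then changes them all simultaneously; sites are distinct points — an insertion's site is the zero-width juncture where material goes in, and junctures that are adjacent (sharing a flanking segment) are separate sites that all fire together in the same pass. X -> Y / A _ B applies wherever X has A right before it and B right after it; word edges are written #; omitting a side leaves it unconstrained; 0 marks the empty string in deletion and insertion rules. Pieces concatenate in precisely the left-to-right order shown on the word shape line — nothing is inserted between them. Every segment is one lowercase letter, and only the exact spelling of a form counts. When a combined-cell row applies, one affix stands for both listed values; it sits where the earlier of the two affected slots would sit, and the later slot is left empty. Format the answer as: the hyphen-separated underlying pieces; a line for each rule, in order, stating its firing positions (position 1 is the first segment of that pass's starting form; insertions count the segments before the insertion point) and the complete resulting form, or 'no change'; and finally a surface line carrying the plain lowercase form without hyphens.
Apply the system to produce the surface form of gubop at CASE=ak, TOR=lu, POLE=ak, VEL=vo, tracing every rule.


underlying: k-gubop-fu-pdo-eve
1. e, u -> 0 / V _: fires at position(s) 12: kgubopfupdove
surface: kgubopfupdove


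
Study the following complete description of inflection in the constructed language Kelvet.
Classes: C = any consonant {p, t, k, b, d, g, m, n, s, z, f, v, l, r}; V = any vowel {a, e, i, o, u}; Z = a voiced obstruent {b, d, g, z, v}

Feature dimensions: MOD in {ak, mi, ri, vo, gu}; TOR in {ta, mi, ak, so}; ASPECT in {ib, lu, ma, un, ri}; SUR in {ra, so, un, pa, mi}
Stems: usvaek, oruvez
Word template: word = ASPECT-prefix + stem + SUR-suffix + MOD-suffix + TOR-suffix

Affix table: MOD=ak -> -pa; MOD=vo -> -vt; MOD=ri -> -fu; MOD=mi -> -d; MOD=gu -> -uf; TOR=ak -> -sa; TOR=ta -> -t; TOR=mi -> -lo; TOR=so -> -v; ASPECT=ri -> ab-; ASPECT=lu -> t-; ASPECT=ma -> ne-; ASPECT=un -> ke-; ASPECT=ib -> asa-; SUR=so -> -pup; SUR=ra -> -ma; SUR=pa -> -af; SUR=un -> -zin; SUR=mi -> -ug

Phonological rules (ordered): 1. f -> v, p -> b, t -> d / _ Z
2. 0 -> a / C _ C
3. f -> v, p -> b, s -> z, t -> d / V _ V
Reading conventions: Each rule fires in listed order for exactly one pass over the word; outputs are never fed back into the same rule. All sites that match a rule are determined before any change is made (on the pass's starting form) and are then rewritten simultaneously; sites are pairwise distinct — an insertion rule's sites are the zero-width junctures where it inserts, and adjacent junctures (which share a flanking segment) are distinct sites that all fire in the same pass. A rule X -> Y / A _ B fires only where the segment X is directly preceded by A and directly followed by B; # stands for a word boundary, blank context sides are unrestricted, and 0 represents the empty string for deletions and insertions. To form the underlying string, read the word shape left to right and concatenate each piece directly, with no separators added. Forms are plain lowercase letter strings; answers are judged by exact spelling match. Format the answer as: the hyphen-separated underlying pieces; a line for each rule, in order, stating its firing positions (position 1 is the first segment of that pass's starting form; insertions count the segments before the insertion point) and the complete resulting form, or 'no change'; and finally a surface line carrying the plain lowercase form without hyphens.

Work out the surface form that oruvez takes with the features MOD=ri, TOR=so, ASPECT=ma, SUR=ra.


underlying: ne-oruvez-ma-fu-v
1. f -> v, p -> b, t -> d / _ Z: no change
2. 0 -> a / C _ C: inserts after position(s) 8: neoruvezamafuv
3. f -> v, p -> b, s -> z, t -> d / V _ V: fires at position(s) 12: neoruvezamavuv
surface: neoruvezamavuv


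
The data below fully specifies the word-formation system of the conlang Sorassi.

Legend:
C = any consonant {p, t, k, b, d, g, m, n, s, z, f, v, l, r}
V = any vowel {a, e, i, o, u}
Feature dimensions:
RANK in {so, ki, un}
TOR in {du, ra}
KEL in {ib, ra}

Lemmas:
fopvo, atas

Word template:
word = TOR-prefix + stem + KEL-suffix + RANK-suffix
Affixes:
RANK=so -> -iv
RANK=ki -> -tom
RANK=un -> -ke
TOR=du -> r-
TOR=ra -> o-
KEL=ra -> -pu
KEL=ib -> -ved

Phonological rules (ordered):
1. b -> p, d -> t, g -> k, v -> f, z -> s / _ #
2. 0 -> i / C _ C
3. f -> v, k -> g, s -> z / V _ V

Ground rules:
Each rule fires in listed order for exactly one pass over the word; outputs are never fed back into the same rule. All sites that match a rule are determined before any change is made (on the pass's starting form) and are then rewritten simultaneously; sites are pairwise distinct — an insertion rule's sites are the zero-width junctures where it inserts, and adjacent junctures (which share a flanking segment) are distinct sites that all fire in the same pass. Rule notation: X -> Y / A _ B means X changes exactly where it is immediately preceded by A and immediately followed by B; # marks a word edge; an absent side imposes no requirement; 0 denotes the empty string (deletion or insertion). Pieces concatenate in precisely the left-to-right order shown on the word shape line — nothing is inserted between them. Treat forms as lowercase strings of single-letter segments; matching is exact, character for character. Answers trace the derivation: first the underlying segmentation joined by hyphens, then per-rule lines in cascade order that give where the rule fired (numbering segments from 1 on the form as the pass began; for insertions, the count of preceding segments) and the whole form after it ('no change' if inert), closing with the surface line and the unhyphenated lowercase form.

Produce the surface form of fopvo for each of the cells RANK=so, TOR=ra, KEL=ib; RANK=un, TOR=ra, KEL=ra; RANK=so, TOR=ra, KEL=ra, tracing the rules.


cell RANK=so, TOR=ra, KEL=ib:
underlying: o-fopvo-ved-iv
1. b -> p, d -> t, g -> k, v -> f, z -> s / _ #: fires at position(s) 11: ofopvovedif
2. 0 -> i / C _ C: inserts after position(s) 4: ofopivovedif
3. f -> v, k -> g, s -> z / V _ V: fires at position(s) 2: ovopivovedif
surface: ovopivovedif

cell RANK=un, TOR=ra, KEL=ra:
underlying: o-fopvo-pu-ke
1. b -> p, d -> t, g -> k, v -> f, z -> s / _ #: no change
2. 0 -> i / C _ C: inserts after position(s) 4: ofopivopuke
3. f -> v, k -> g, s -> z / V _ V: fires at position(s) 2, 10: ovopivopuge
surface: ovopivopuge

cell RANK=so, TOR=ra, KEL=ra:
underlying: o-fopvo-pu-iv
1. b -> p, d -> t, g -> k, v -> f, z -> s / _ #: fires at position(s) 10: ofopvopuif
2. 0 -> i / C _ C: inserts after position(s) 4: ofopivopuif
3. f -> v, k -> g, s -> z / V _ V: fires at position(s) 2: ovopivopuif
surface: ovopivopuif


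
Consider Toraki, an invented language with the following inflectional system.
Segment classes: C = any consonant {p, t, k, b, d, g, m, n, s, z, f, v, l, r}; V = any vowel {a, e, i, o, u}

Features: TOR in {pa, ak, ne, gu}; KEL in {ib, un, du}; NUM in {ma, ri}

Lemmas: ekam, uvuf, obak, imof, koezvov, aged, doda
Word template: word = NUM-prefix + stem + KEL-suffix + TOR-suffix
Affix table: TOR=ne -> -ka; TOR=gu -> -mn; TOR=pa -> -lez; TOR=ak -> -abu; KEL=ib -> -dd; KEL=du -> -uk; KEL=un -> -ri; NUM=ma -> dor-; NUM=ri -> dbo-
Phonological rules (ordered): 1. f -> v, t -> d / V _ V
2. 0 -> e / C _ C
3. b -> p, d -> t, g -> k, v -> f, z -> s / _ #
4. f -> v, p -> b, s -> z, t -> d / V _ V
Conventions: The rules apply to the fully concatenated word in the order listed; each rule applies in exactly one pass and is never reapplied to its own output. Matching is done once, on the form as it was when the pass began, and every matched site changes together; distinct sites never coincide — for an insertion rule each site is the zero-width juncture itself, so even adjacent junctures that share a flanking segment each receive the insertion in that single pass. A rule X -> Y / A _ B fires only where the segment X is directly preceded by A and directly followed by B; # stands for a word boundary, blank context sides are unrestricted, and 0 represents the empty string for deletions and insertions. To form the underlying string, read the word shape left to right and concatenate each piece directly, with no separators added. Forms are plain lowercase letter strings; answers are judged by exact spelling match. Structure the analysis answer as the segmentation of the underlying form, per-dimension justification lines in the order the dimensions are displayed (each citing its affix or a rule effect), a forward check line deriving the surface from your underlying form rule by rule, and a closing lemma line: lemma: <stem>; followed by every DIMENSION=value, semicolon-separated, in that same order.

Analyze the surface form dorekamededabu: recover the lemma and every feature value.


underlying: dor-ekam-dd-abu
TOR=ak - signalled by the affix -abu
KEL=ib - signalled by the affix -dd
NUM=ma - signalled by the affix dor-
check: dorekamddabu -> dorekamddabu -> dorekamededabu -> dorekamededabu -> dorekamededabu
lemma: ekam; TOR=ak; KEL=ib; NUM=ma


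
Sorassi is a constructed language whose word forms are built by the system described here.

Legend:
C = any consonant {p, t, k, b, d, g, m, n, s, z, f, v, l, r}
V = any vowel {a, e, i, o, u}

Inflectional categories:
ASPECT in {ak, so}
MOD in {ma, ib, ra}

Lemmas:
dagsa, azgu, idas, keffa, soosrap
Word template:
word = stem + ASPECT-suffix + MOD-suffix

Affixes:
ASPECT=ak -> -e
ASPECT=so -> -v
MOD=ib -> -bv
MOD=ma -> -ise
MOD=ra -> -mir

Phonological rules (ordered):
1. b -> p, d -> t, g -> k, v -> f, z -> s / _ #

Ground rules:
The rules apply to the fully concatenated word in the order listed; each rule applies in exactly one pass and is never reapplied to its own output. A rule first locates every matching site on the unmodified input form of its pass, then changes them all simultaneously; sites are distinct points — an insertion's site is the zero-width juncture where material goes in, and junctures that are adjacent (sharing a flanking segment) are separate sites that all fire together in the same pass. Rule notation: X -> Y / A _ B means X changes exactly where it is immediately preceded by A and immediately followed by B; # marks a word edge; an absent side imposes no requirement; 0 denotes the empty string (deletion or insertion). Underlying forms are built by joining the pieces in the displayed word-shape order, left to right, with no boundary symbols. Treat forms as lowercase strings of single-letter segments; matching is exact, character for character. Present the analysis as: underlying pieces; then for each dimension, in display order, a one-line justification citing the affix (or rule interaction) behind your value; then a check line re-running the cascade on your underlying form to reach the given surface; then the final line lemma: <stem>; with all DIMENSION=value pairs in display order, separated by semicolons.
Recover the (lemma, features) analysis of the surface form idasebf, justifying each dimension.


underlying: idas-e-bv
ASPECT=ak - signalled by the affix -e
MOD=ib - signalled by the affix -bv
check: idasebv -> idasebf
lemma: idas; ASPECT=ak; MOD=ib
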